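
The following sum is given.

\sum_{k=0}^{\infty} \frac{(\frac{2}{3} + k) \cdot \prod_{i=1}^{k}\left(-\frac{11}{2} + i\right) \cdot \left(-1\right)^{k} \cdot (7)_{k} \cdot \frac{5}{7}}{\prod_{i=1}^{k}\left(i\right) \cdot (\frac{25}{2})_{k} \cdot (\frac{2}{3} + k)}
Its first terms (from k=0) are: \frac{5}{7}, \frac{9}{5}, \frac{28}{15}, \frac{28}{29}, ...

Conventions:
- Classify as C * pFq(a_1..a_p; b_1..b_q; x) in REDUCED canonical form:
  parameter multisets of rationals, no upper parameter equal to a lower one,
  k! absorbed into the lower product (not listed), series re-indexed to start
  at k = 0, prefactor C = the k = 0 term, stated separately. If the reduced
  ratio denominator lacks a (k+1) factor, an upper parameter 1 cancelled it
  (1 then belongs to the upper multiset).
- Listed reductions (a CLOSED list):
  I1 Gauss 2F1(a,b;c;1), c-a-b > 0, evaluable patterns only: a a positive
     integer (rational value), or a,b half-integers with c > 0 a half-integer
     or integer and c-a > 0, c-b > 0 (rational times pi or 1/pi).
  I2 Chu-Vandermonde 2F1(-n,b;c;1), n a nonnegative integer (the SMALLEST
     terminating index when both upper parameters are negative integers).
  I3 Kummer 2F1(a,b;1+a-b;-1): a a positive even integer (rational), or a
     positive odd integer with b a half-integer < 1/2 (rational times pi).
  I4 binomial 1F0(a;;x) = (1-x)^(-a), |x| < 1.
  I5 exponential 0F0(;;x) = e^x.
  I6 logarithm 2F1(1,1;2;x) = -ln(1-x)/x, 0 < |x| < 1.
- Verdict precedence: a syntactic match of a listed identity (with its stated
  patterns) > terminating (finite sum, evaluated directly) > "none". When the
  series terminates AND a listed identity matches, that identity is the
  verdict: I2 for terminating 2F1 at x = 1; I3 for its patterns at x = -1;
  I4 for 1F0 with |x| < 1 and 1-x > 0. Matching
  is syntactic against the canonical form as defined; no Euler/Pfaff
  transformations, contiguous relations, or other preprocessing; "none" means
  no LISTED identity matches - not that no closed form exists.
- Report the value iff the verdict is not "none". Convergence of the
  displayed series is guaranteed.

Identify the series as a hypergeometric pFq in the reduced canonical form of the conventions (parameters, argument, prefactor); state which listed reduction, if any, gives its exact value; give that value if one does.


At argument -1: a 2F1 with upper {-\frac{9}{2}, 7}, lower {\frac{25}{2}}, scaled by C = \frac{5}{7}. Verdict (x = -1): Kummer (I3) applies (x = -1; c = \frac{25}{2} equals 1+a-b for upper {-\frac{9}{2}, 7}: listed pattern). Sum: \frac{239028075}{134217728} \cdot \pi.

Structural cue: t_0 = \frac{5}{7} here, and the running product (C = 5/7, x = -1) telescopes to a rising factorial.
Consecutive-term ratio: r(k) = -1 * (k-\frac{9}{2}) (k+7) / [(k+\frac{25}{2}) (k+1)] ; factor over Q: parameters, x = -1, and C = \frac{5}{7}.


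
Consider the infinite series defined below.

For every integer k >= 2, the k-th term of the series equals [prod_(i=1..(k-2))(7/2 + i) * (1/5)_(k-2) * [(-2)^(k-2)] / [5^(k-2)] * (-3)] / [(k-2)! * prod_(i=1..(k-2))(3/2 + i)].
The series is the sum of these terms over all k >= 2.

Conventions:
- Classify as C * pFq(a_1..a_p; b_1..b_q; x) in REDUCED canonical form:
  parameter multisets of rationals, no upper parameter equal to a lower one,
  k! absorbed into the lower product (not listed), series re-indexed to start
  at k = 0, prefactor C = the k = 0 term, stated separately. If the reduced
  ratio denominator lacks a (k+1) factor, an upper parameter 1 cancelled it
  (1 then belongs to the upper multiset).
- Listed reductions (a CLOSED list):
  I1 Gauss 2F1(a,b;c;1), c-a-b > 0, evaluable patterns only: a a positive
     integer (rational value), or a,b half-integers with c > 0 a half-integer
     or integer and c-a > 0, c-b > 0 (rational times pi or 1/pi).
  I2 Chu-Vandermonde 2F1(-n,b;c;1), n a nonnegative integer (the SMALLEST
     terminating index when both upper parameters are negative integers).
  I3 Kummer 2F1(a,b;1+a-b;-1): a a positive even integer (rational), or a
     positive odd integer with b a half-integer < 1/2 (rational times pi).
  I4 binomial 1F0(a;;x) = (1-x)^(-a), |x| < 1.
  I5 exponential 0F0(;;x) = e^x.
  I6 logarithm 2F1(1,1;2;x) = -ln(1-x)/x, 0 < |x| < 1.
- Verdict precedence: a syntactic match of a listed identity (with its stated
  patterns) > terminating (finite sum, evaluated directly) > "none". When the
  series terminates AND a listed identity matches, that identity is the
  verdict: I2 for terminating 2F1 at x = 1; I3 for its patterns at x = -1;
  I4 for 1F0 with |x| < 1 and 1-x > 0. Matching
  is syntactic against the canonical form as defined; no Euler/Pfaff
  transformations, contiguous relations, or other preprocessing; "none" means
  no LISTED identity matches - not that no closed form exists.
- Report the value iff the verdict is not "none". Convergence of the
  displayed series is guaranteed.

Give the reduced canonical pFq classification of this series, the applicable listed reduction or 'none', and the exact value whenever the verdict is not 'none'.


x = -2/5 here; the reduced form reads 2F1, upper {1/5, 9/2}, lower {5/2}, C = -3. Verdict: none. Every listed pattern misses the 2F1 form at -2/5, upper {1/5, 9/2}.

The tell: from the first term -3: the lower running product (C = -3, x = -2/5) is a rising factorial.
Consecutive-term ratio: r(k) = (-2/5) * (k+1/5) (k+9/2) / [(k+5/2) (k+1)] ; factor over Q: parameters, x = (-2/5), and C = -3.


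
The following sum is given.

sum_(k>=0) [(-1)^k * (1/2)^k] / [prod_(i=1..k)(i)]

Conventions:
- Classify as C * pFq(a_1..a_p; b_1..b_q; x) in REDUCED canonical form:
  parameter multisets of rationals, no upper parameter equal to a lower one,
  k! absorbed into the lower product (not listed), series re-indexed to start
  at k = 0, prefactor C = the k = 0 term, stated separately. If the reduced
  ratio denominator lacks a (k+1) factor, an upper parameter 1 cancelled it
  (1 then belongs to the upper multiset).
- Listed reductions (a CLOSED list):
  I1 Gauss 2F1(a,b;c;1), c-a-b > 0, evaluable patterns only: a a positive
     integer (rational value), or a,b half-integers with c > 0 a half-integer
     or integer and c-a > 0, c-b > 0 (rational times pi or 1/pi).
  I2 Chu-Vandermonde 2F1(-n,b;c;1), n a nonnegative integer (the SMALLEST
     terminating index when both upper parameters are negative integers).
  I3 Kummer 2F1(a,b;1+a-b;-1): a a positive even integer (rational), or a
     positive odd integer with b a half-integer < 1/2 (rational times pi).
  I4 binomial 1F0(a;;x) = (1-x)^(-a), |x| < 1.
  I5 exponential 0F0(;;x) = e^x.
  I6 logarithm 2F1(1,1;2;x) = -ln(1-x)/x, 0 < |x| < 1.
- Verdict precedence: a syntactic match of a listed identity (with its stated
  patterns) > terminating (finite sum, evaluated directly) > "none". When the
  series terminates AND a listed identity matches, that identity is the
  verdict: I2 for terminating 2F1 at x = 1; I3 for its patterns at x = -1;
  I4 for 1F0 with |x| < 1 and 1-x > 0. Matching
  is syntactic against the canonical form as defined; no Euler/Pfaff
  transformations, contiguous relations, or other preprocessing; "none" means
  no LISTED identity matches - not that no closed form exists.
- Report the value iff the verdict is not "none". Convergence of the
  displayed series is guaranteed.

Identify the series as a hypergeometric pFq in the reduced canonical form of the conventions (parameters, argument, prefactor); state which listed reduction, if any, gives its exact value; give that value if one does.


This is 1 * 0F0(-; -; -1/2) in reduced canonical form. Verdict: exponential (I5) matches (the 0F0 exponential series at x = -1/2). Sum: e^(-1/2).

The tell: t_0 = 1 here, and the (-1)^k factor (C = 1, x = -1/2) folds into the argument's sign.
Ratio: r(k) = (-1/2) * 1 / [(k+1)] - rational in k, leading ratio (-1/2); with t_0 = 1, classification follows.


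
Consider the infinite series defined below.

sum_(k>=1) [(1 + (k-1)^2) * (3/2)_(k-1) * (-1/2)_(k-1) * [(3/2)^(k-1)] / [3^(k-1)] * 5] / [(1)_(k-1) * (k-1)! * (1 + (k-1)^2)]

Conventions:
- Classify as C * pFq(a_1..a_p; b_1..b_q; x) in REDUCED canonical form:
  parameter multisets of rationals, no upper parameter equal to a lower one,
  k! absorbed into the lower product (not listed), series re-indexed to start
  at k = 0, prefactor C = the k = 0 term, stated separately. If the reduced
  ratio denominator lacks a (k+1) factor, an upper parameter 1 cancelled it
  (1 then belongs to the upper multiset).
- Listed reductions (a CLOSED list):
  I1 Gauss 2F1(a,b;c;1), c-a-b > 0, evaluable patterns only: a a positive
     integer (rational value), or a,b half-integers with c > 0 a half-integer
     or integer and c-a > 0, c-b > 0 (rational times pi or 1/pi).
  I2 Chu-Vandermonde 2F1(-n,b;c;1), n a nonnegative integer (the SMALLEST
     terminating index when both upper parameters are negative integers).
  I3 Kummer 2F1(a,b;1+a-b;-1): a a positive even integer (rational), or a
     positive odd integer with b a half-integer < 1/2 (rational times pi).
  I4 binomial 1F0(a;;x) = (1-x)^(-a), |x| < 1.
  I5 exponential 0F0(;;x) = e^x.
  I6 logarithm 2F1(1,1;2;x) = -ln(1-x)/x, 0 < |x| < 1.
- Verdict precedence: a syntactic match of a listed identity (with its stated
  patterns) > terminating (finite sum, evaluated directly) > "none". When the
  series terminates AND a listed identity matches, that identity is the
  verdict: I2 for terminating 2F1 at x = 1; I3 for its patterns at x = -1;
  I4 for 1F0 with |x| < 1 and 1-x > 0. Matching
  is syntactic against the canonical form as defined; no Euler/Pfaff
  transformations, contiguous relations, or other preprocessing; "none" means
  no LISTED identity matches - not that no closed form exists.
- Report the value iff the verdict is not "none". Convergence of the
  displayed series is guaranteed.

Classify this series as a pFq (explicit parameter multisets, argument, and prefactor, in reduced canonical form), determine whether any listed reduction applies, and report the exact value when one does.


Canonical form: C = 5 times 2F1 with upper {-1/2, 3/2}, lower {1}, x = 1/2. Verdict: none here - no I1-I6 shape fits x = 1/2 with lower {1}.

Key observation: t_0 = 5 here, and the two k-th powers (C = 5, x = 1/2) combine into one argument.
Step ratio: r(k) = (1/2) * (k-1/2) (k+3/2) / [(k+1) (k+1)] - rational in k, leading ratio (1/2); with t_0 = 5, classification follows.


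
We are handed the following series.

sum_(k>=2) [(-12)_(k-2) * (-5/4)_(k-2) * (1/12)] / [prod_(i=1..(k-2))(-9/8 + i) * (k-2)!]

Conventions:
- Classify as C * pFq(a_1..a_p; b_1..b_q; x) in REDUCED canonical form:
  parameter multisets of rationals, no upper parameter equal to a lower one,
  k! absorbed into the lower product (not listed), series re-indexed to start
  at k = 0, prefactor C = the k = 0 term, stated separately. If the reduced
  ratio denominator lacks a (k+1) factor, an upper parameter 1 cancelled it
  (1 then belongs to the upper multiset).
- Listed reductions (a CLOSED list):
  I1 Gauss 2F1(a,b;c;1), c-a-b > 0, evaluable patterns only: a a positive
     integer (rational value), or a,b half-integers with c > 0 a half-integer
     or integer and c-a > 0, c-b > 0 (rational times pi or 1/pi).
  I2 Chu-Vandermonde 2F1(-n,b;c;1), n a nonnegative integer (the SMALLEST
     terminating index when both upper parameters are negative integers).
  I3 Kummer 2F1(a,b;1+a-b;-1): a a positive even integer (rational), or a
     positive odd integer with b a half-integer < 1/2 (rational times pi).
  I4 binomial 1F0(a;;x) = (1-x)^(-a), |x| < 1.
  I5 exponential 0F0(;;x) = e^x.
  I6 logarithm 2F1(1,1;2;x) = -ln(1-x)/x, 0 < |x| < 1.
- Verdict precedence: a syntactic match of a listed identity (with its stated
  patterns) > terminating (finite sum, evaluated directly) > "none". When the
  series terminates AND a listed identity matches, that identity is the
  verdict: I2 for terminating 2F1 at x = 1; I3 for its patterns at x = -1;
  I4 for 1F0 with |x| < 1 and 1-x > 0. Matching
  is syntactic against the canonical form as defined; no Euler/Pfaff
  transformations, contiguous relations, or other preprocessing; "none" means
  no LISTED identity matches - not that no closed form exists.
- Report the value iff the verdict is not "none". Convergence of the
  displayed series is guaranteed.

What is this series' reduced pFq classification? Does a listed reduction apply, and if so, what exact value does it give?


With C = 1/12: the canonical form is 2F1(-12, -5/4; -1/8; 1). Verdict: Chu-Vandermonde (I2) matches (terminating 2F1 at x = 1 with n = 12, b = -5/4, c = -1/8). Exact value: -375563600415/21803731084.

First insight: t_0 being 1/12, the lower running product (prefactor 1/12) is a rising factorial.
Step ratio: r(k) = 1 * (k-12) (k-5/4) / [(k-1/8) (k+1)] - rational; roots negated = parameters, x = 1, C = 1/12.


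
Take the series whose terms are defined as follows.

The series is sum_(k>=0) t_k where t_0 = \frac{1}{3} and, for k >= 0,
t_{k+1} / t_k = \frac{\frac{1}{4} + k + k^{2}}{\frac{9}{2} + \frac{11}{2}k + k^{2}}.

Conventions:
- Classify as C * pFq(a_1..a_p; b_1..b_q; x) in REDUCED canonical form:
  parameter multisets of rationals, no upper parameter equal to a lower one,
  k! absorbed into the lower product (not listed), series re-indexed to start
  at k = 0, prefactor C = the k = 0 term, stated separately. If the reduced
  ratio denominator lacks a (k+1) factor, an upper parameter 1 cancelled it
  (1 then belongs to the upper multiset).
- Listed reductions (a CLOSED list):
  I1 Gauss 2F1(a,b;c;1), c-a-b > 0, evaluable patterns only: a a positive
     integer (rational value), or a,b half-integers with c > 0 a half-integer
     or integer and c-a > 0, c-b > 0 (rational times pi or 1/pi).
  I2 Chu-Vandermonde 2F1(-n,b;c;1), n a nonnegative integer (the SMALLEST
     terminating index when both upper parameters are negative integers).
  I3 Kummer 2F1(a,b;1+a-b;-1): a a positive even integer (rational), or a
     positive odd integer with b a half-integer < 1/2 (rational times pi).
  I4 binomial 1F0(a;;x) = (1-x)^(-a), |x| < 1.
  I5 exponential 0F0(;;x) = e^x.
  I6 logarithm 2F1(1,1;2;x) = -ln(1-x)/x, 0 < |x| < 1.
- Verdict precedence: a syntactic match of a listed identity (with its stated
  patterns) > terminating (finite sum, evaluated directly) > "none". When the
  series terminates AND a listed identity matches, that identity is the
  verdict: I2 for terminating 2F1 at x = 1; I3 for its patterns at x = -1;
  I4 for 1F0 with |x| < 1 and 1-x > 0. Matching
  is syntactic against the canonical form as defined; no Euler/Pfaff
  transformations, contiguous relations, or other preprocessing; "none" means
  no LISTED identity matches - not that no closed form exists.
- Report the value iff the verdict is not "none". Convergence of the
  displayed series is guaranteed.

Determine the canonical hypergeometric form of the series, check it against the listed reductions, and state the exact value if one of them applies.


With C = \frac{1}{3}: the canonical form is 2F1(\frac{1}{2}, \frac{1}{2}; \frac{9}{2}; 1). Verdict at x = 1: the half-integer Gauss pattern (I1) matches (x = 1; upper {\frac{1}{2}, \frac{1}{2}} half-integers, c = \frac{9}{2} in the evaluable pattern). Hence: \frac{175}{1536} \cdot \pi.

Key step: t_0 being \frac{1}{3}, the expanded ratio factors over Q; C = 1/3, x = 1, roots give parameters.
Ratio: r(k) = 1 * (k+\frac{1}{2}) (k+\frac{1}{2}) / [(k+\frac{9}{2}) (k+1)] - rational; roots negated = parameters, x = 1, C = \frac{1}{3}.


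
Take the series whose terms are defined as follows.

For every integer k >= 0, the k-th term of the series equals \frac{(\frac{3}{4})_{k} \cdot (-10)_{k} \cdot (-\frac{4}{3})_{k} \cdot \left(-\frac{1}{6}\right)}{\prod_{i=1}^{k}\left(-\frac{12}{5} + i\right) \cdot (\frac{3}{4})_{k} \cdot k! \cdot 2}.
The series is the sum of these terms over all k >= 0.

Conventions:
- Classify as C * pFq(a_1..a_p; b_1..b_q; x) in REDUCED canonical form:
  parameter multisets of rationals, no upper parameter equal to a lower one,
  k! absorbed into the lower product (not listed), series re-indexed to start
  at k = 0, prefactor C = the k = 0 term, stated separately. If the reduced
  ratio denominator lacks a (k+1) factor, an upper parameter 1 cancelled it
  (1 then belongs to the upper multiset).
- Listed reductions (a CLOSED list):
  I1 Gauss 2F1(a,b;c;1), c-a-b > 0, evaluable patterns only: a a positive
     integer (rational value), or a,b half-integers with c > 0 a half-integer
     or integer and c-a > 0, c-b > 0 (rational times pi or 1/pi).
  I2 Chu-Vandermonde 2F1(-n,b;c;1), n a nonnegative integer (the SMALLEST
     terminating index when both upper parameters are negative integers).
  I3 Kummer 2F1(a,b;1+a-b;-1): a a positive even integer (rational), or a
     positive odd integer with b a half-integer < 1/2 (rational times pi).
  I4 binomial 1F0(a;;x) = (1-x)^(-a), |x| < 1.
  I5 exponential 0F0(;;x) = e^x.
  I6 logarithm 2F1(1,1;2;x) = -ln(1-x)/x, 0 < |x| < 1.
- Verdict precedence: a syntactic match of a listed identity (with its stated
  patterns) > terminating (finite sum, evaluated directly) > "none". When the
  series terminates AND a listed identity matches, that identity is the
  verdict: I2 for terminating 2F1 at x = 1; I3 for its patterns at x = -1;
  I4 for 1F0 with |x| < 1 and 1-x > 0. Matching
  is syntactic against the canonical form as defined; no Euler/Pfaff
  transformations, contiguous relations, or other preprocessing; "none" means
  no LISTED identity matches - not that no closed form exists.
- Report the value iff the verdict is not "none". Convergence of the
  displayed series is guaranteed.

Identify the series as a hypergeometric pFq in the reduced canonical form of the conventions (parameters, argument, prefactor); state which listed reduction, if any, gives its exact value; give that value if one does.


Prefactor -\frac{1}{12}, argument 1: 2F1 with upper {-10, -\frac{4}{3}} over lower {-\frac{7}{5}}. Verdict: this is Vandermonde's identity (I2) (terminating 2F1 at x = 1 with n = 10, b = -4/3, c = -\frac{7}{5}). Sum: \frac{6417493897}{25081889436}.

The tell: with t_0 = -\frac{1}{12}, the lower running product (prefactor -1/12) is a rising factorial.
Ratio: r(k) = 1 * (k-10) (k-\frac{4}{3}) / [(k-\frac{7}{5}) (k+1)] - rational in k, leading ratio 1; with t_0 = -\frac{1}{12}, classification follows.


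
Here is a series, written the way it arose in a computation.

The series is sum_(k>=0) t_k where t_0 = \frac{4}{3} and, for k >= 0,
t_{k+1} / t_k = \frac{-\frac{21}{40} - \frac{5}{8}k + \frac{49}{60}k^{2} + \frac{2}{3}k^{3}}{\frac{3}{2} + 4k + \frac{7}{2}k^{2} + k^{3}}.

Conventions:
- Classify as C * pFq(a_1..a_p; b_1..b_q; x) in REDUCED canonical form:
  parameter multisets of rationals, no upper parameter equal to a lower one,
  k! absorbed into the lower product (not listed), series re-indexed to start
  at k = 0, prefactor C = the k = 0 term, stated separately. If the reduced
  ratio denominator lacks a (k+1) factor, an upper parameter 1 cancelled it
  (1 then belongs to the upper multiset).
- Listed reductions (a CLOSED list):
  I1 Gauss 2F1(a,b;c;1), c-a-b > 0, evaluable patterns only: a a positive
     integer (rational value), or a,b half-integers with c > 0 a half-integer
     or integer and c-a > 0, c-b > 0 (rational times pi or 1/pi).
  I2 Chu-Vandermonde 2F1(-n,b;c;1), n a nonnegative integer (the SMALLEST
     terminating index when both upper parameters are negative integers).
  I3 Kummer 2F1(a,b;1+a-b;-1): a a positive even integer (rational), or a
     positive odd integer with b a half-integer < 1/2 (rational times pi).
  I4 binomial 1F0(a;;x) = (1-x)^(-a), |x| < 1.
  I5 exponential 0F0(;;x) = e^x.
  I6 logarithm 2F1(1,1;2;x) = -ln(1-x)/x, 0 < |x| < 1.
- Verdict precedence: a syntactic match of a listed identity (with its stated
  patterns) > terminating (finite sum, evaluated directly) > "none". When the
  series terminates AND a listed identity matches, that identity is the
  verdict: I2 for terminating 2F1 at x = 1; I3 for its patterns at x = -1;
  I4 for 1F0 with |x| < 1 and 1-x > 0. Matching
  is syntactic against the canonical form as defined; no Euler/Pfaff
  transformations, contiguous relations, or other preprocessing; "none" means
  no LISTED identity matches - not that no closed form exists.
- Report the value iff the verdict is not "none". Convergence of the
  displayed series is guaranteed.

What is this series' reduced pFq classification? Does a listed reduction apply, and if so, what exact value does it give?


The series (x = \frac{2}{3}) is 2F1: upper {-\frac{7}{8}, \frac{3}{5}}, lower {1}, prefactor \frac{4}{3}. Verdict: no listed reduction: x = \frac{2}{3} and upper {-\frac{7}{8}, \frac{3}{5}} fail every I1-I6 pattern.

Structural cue: t_0 being \frac{4}{3}, cancel k + 3/2 from the displayed ratio first; then C = 4/3, x = 2/3.
Adjacent-term ratio: r(k) = \frac{2}{3} * (k-\frac{7}{8}) (k+\frac{3}{5}) / [(k+1) (k+1)] - rational in k, leading ratio \frac{2}{3}; with t_0 = \frac{4}{3}, classification follows.


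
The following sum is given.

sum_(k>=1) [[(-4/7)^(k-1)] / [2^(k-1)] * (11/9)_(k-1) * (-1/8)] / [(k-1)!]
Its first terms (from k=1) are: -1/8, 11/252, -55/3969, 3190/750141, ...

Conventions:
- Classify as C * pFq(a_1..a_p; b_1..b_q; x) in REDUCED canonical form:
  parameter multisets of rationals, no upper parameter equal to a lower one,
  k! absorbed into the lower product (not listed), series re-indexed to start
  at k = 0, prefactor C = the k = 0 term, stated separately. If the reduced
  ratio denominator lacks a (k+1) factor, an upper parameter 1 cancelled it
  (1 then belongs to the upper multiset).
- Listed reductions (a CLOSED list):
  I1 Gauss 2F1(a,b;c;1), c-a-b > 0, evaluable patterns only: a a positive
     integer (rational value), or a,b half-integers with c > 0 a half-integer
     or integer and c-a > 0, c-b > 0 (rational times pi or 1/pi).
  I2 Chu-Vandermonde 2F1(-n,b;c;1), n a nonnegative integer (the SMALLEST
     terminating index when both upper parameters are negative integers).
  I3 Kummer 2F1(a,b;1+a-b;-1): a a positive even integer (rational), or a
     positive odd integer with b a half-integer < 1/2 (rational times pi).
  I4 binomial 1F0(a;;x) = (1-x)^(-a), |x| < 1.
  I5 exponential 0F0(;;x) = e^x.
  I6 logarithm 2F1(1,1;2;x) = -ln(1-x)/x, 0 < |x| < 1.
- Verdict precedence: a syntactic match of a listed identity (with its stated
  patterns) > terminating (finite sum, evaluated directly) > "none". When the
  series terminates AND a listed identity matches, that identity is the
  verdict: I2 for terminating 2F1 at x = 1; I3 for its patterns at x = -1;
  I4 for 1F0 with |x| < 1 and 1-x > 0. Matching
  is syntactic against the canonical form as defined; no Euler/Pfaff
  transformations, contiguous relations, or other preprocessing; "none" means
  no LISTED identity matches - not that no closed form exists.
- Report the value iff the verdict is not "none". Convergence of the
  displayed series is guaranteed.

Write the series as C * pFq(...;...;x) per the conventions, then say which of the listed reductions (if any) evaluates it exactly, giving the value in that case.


Reduced: x = -2/7, 1F0, upper = {11/9}, lower = {-}, C = -1/8. Verdict at x = -2/7: the I4 binomial reduction matches (the 1F0 binomial series: exponent -11/9, x = -2/7). Sum: (-1/8) * (9/7)^(-11/9).

Key step: with t_0 = -1/8, the two k-th powers (C = -1/8) combine into one argument.
Step ratio: r(k) = (-2/7) * (k+11/9) / [(k+1)] - poly over poly, x = (-2/7) from leading terms; C = -1/8 at k = 0.


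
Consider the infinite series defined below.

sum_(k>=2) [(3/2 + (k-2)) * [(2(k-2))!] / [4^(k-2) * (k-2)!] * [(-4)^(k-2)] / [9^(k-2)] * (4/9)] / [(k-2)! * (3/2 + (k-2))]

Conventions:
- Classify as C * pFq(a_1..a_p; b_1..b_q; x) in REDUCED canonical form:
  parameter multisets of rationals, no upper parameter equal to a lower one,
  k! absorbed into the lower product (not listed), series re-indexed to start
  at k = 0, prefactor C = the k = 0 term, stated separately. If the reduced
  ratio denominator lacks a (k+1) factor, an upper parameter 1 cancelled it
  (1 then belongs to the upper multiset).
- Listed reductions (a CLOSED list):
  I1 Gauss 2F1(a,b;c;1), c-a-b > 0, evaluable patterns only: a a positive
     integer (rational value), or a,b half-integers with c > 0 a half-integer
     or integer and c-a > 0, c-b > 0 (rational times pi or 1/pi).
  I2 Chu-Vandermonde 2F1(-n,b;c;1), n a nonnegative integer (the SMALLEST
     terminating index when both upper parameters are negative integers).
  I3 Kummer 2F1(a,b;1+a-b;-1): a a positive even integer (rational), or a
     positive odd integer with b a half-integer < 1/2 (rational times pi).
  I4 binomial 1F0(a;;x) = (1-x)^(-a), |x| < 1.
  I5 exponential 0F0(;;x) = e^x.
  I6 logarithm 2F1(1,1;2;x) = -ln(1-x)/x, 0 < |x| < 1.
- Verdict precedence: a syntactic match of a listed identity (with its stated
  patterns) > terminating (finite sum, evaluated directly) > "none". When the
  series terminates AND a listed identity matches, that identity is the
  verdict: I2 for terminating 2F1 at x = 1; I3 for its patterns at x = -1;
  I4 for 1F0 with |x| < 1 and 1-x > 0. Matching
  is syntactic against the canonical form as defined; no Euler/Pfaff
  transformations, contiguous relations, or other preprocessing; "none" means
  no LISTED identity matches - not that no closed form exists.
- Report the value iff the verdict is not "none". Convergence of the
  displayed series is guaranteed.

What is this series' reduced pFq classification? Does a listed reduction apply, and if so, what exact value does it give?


At argument -4/9: a 1F0 with upper {1/2}, lower {-}, scaled by C = 4/9. Verdict: this is the binomial series (I4) (the 1F0 binomial series: exponent -1/2, x = -4/9). Hence: (4/9) * (13/9)^(-1/2).

Key step: with t_0 = 4/9, the two geometric factors (C = 4/9) combine into one argument.
Step ratio: r(k) = (-4/9) * (k+1/2) / [(k+1)] - rational; roots negated = parameters, x = (-4/9), C = 4/9.


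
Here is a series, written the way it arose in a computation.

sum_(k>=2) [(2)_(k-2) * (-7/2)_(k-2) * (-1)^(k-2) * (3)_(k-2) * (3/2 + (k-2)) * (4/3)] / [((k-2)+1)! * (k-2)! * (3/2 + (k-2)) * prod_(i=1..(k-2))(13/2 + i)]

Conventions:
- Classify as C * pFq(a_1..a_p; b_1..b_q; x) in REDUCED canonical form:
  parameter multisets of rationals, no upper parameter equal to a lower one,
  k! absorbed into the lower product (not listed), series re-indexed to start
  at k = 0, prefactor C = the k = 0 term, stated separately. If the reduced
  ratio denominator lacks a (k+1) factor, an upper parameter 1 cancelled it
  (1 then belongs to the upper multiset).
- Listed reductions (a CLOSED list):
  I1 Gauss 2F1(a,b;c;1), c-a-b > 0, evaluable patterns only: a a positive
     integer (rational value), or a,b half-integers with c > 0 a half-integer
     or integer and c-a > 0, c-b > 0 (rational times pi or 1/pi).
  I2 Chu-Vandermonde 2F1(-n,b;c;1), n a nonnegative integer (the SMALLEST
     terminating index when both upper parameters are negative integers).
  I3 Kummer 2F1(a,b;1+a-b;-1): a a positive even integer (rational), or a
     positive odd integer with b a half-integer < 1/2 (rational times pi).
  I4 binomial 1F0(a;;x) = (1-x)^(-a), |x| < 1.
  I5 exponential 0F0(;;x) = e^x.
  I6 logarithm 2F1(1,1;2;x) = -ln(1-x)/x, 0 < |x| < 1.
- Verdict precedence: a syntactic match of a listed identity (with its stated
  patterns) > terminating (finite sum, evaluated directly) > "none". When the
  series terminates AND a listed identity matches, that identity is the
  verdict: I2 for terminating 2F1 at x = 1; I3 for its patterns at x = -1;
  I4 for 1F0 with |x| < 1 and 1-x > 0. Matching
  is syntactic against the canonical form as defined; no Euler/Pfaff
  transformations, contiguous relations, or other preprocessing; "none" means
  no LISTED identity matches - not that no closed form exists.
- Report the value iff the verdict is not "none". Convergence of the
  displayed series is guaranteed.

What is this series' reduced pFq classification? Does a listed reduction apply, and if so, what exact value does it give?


Classification (C = 4/3): 2F1 with upper {-7/2, 3}, lower {15/2}, argument x = -1. Verdict: this is Kummer (I3) (x = -1; c = 15/2 equals 1+a-b for upper {-7/2, 3}: listed pattern). Sum: (3003/2048) * pi.

The tell: with t_0 = 4/3, k + 3/2 divides numerator and denominator alike; C = 4/3 after cancelling.
Consecutive-term ratio: r(k) = (-1) * (k-7/2) (k+3) / [(k+15/2) (k+1)] - rational in k. x = (-1); t_0 = 4/3; negate the roots.


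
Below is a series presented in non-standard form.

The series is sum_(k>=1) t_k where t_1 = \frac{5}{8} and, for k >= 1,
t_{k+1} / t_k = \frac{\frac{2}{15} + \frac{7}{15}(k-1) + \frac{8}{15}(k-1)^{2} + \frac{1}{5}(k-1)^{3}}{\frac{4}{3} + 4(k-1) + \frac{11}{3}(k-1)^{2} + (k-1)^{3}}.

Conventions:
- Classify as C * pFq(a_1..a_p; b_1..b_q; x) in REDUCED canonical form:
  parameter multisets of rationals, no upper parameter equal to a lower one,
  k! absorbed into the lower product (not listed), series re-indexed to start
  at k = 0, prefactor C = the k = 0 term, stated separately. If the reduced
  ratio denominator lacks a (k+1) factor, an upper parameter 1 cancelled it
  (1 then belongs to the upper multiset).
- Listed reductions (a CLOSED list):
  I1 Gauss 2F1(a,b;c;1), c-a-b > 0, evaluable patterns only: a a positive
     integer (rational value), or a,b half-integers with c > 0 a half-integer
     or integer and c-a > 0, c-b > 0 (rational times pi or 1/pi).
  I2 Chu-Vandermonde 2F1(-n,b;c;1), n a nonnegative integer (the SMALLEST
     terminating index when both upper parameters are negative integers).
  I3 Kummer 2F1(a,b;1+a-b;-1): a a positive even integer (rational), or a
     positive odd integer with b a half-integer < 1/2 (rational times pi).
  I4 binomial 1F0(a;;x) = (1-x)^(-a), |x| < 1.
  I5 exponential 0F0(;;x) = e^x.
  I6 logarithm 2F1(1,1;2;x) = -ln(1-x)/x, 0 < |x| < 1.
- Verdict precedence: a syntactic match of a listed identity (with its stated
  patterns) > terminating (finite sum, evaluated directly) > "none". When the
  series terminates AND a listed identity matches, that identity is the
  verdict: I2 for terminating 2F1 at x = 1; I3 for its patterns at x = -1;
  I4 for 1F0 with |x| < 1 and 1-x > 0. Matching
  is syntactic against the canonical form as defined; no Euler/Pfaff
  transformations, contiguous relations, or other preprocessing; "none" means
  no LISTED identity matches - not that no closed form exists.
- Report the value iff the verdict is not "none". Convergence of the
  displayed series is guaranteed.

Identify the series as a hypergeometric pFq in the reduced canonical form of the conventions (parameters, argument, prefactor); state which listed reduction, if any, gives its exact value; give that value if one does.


Classification (C = \frac{5}{8}): 2F1 with upper {1, 1}, lower {2}, argument x = \frac{1}{5}. Verdict: the logarithmic series (I6) applies (the logarithm: parameters (1,1;2), x = \frac{1}{5}). Its exact value is \left(-\frac{25}{8}\right) \cdot \ln\left(\frac{4}{5}\right).

Structural cue: t_0 being \frac{5}{8}, factor the ratio over Q (C = 5/8, x = 1/5): negated roots = parameters.
Ratio: r(k) = \frac{1}{5} * (k+1) (k+1) / [(k+2) (k+1)] ; factor over Q: parameters, x = \frac{1}{5}, and C = \frac{5}{8}.


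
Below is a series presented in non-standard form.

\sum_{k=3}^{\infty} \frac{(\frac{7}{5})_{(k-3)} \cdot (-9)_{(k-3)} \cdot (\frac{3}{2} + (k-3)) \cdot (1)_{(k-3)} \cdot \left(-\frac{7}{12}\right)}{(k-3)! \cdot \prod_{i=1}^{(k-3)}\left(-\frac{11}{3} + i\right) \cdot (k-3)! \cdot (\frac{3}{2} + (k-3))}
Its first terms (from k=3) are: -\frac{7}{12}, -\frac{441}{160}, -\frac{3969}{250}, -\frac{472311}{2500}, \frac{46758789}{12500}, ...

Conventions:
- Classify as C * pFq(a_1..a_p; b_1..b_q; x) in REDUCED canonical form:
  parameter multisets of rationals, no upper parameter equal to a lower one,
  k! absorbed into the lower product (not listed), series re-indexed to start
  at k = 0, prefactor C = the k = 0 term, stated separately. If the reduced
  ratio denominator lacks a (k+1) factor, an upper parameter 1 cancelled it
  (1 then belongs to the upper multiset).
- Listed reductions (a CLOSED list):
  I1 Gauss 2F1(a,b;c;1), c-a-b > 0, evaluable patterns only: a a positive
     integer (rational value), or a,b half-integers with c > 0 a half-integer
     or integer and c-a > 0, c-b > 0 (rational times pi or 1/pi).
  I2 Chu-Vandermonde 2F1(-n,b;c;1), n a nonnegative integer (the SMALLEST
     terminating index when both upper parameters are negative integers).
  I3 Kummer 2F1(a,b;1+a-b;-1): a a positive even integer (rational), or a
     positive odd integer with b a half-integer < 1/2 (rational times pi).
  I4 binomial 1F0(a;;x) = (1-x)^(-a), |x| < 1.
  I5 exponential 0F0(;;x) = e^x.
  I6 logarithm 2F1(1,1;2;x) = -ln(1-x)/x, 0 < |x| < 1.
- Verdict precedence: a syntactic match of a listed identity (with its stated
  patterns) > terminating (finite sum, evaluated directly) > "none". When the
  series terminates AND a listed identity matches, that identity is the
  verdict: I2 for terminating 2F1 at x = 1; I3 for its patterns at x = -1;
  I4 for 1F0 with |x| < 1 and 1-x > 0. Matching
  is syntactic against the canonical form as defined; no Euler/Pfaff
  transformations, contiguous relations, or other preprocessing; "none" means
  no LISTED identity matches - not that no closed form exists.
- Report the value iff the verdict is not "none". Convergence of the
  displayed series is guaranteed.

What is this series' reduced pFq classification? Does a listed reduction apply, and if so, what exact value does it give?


At argument 1: a 2F1 with upper {-9, \frac{7}{5}}, lower {-\frac{8}{3}}, scaled by C = -\frac{7}{12}. Verdict: Chu-Vandermonde (I2) applies (terminating 2F1 at x = 1 with n = 9, b = 7/5, c = -\frac{8}{3}). Sum: -\frac{5730072271}{60937500000}.

Structural cue: t_0 = -\frac{7}{12} here, and the factor k + 3/2 cancels (top and bottom), leaving prefactor -7/12.
Ratio: r(k) = 1 * (k-9) (k+\frac{7}{5}) / [(k-\frac{8}{3}) (k+1)] - rational in k. x = 1; t_0 = -\frac{7}{12}; negate the roots.


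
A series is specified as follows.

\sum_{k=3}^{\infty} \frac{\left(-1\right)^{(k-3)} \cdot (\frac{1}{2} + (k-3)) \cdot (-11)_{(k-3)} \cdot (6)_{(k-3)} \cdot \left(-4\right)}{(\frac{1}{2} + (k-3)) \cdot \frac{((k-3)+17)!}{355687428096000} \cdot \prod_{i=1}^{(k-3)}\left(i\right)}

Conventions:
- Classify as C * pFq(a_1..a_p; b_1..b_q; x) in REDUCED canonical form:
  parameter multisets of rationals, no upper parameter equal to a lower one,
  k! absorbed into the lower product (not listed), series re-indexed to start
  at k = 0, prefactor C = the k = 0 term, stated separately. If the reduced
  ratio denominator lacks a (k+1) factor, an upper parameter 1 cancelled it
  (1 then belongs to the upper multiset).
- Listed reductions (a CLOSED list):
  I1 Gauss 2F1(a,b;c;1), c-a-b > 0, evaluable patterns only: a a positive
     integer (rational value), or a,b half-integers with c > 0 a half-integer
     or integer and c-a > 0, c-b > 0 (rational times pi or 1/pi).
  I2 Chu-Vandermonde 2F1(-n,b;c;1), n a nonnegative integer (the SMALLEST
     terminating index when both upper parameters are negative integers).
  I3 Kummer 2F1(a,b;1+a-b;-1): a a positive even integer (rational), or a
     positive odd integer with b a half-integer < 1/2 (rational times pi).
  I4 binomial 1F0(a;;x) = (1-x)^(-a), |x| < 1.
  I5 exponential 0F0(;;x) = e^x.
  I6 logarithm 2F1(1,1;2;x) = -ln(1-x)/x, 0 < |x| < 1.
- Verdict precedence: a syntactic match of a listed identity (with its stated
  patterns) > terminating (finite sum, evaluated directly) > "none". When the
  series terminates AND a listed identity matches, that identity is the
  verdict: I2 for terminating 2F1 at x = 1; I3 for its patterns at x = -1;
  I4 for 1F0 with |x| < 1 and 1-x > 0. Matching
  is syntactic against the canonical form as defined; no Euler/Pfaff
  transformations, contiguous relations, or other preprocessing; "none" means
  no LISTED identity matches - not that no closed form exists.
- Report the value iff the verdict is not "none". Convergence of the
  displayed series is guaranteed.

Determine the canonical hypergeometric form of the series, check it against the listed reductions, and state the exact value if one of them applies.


The tell: with t_0 = -4, the factor k + 1/2 cancels (top and bottom), leaving C = -4.
Consecutive-term ratio: r(k) = -1 * (k-11) (k+6) / [(k+18) (k+1)] - rational; roots negated = parameters, x = -1, C = -4.

x = -1 here; the reduced form reads 2F1, upper {-11, 6}, lower {18}, C = -4. Verdict: this is Kummer (I3) (x = -1; c = 18 equals 1+a-b for upper {-11, 6}: listed pattern). Value: -136.


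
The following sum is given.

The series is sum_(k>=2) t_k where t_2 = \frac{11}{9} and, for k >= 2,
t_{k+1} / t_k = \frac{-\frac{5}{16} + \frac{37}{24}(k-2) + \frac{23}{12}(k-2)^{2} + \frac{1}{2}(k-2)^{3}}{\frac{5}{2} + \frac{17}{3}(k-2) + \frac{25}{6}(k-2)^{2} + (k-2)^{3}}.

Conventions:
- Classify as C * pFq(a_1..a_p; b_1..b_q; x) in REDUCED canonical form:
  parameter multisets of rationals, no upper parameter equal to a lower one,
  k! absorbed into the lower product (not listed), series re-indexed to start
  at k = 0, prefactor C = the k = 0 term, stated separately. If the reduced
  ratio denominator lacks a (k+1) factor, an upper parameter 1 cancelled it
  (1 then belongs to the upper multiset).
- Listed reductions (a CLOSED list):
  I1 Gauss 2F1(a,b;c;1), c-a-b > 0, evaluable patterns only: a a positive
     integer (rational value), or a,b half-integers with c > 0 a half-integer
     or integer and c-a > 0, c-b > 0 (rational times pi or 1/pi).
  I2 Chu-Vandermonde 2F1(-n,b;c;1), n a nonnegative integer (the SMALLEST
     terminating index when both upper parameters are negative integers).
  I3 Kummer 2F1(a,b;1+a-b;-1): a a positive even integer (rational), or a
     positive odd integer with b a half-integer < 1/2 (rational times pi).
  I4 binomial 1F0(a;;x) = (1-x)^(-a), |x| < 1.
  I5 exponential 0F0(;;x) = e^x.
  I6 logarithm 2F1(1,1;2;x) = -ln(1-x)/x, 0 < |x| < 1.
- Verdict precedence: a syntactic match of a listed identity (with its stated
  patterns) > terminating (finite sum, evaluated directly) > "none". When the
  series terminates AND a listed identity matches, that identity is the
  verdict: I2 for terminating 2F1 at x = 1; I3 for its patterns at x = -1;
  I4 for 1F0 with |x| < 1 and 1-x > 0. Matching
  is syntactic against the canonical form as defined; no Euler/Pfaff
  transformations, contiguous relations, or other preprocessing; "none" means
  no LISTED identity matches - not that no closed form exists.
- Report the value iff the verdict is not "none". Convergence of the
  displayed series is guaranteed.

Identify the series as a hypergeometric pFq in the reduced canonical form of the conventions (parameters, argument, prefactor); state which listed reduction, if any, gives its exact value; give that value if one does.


The series (x = \frac{1}{2}) is 2F1: upper {-\frac{1}{6}, \frac{5}{2}}, lower {\frac{5}{3}}, prefactor \frac{11}{9}. Verdict: none - at argument \frac{1}{2} the multisets {-\frac{1}{6}, \frac{5}{2}} ; {\frac{5}{3}} match no listed identity.

First insight: x = \frac{1}{2} and the expanded ratio factors over Q; prefactor 11/9, roots give parameters.
Step ratio: r(k) = \frac{1}{2} * (k-\frac{1}{6}) (k+\frac{5}{2}) / [(k+\frac{5}{3}) (k+1)] ; factor over Q: parameters, x = \frac{1}{2}, and C = \frac{11}{9}.


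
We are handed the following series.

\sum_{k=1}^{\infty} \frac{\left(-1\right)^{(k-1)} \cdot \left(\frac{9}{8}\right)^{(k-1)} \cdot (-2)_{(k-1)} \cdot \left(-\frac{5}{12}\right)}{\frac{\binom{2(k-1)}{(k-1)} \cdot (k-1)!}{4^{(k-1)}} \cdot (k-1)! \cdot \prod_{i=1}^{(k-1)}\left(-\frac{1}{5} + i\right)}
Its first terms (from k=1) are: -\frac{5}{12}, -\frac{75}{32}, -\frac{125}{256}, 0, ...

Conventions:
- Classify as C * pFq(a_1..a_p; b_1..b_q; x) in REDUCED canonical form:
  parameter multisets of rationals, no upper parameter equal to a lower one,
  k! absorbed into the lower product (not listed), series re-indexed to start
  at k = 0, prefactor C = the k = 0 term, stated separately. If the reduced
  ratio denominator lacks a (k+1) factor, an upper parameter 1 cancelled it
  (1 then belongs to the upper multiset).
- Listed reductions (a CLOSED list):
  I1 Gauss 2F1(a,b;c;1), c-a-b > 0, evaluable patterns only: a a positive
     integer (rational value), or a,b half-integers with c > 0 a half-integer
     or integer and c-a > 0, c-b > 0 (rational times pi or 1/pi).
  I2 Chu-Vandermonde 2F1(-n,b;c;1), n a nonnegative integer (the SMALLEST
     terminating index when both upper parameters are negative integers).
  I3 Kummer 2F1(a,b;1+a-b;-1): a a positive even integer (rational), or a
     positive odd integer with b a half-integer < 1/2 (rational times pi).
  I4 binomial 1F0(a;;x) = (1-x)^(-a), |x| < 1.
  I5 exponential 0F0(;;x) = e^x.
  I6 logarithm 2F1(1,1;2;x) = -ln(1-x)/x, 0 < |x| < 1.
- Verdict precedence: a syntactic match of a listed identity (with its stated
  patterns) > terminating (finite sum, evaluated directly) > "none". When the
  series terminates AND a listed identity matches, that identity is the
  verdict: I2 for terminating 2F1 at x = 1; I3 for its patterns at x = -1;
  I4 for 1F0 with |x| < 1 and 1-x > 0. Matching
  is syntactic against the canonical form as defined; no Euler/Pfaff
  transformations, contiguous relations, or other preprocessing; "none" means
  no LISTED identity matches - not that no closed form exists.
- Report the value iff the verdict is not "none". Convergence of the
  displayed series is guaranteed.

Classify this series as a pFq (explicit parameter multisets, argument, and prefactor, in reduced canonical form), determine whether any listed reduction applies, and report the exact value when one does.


Key step: from the first term -\frac{5}{12}: the (-1)^k factor (prefactor -5/12) folds into the argument's sign.
Step ratio: r(k) = -\frac{9}{8} * (k-2) / [(k+\frac{1}{2}) (k+\frac{4}{5}) (k+1)] - rational; roots negated = parameters, x = -\frac{9}{8}, C = -\frac{5}{12}.

x = -\frac{9}{8} here; the reduced form reads 1F2, upper {-2}, lower {\frac{1}{2}, \frac{4}{5}}, C = -\frac{5}{12}. Verdict: terminating - upper parameter -2 makes this a finite sum (last index 2), evaluated exactly. Sum: -\frac{2495}{768}.
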